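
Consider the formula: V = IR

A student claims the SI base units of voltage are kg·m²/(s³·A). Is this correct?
Units of each symbol in V = IR:
  I (current): A
  R (resistance, in ohms): kg·m²/(s³·A²)

Multiplying the contributions: [A] · [kg·m²/(s³·A²)]
Adding exponents of each base unit: kg: 1, m: 2, s: -3, A: -1
SI base units of voltage: kg·m²/(s³·A)

The claimed units kg·m²/(s³·A) match the derived units, so the claim is correct.

Answer: Yes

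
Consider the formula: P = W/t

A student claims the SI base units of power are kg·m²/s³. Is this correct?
Units of each symbol in P = W/t:
  W (work): kg·m²/s²
  t (time): s  → in the denominator, contributes 1/s

Multiplying the contributions: [kg·m²/s²] · [1/s]
Adding exponents of each base unit: kg: 1, m: 2, s: -3
SI base units of power: kg·m²/s³

The claimed units kg·m²/s³ match the derived units, so the claim is correct.

Answer: Yes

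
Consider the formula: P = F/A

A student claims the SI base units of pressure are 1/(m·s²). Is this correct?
Units of each symbol in P = F/A:
  F (force): kg·m/s²
  A (area): m²  → in the denominator, contributes 1/m²

Multiplying the contributions: [kg·m/s²] · [1/m²]
Adding exponents of each base unit: kg: 1, m: -1, s: -2
SI base units of pressure: kg/(m·s²)

The claimed units 1/(m·s²) (exponents m: -1, s: -2) do not match the derived units kg/(m·s²) (exponents kg: 1, m: -1, s: -2), so the claim is incorrect.

Answer: No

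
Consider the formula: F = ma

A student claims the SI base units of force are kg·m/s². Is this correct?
Units of each symbol in F = ma:
  m (mass): kg
  a (acceleration): m/s²

Multiplying the contributions: [kg] · [m/s²]
Adding exponents of each base unit: kg: 1, m: 1, s: -2
SI base units of force: kg·m/s²

The claimed units kg·m/s² match the derived units, so the claim is correct.

Answer: Yes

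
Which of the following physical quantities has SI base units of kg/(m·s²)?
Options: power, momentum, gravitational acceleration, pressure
Checking the SI base units of each option:
  power (P = W/t): kg·m²/s³  ✗
  momentum (p = mv): kg·m/s  ✗
  gravitational acceleration (g = GM/r²): m/s²  ✗
  pressure (P = F/A): kg/(m·s²)  ✓ matches

Only pressure has units kg/(m·s²).

Answer: pressure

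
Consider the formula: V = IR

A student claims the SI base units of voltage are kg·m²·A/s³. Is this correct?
Units of each symbol in V = IR:
  I (current): A
  R (resistance, in ohms): kg·m²/(s³·A²)

Multiplying the contributions: [A] · [kg·m²/(s³·A²)]
Adding exponents of each base unit: kg: 1, m: 2, s: -3, A: -1
SI base units of voltage: kg·m²/(s³·A)

The claimed units kg·m²·A/s³ (exponents kg: 1, m: 2, s: -3, A: 1) do not match the derived units kg·m²/(s³·A) (exponents kg: 1, m: 2, s: -3, A: -1), so the claim is incorrect.

Answer: No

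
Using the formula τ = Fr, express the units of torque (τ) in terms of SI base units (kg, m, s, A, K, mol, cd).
Units of each symbol in τ = Fr:
  F (force): kg·m/s²
  r (lever arm): m

Multiplying the contributions: [kg·m/s²] · [m]
Adding exponents of each base unit: kg: 1, m: 2, s: -2
SI base units of torque: kg·m²/s²

Answer: kg·m²/s²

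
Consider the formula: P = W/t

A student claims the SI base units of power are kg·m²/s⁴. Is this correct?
Units of each symbol in P = W/t:
  W (work): kg·m²/s²
  t (time): s  → in the denominator, contributes 1/s

Multiplying the contributions: [kg·m²/s²] · [1/s]
Adding exponents of each base unit: kg: 1, m: 2, s: -3
SI base units of power: kg·m²/s³

The claimed units kg·m²/s⁴ (exponents kg: 1, m: 2, s: -4) do not match the derived units kg·m²/s³ (exponents kg: 1, m: 2, s: -3), so the claim is incorrect.

Answer: No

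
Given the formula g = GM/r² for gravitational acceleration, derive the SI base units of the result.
Units of each symbol in g = GM/r²:
  G (gravitational constant): m³/(kg·s²)
  M (mass): kg
  r (distance): m  → to the power 2 in the denominator, contributes 1/m²

Multiplying the contributions: [m³/(kg·s²)] · [kg] · [1/m²]
Adding exponents of each base unit: m: 1, s: -2
SI base units of gravitational acceleration: m/s²

Answer: m/s²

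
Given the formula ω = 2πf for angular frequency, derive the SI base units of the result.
Units of each symbol in ω = 2πf:
  f (frequency): 1/s
  The factor 2π is dimensionless.

Multiplying the contributions: [1/s]
Adding exponents of each base unit: s: -1
SI base units of angular frequency: 1/s

Answer: 1/s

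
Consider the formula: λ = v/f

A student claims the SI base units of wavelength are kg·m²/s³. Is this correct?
Units of each symbol in λ = v/f:
  v (wave speed): m/s
  f (frequency): 1/s  → in the denominator, contributes s

Multiplying the contributions: [m/s] · [s]
Adding exponents of each base unit: m: 1
SI base units of wavelength: m

The claimed units kg·m²/s³ (exponents kg: 1, m: 2, s: -3) do not match the derived units m (exponents m: 1), so the claim is incorrect.

Answer: No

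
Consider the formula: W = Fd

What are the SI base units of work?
Units of each symbol in W = Fd:
  F (force): kg·m/s²
  d (displacement): m

Multiplying the contributions: [kg·m/s²] · [m]
Adding exponents of each base unit: kg: 1, m: 2, s: -2
SI base units of work: kg·m²/s²

Answer: kg·m²/s²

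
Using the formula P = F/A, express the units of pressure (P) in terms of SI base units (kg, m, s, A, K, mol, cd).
Units of each symbol in P = F/A:
  F (force): kg·m/s²
  A (area): m²  → in the denominator, contributes 1/m²

Multiplying the contributions: [kg·m/s²] · [1/m²]
Adding exponents of each base unit: kg: 1, m: -1, s: -2
SI base units of pressure: kg/(m·s²)

Answer: kg/(m·s²)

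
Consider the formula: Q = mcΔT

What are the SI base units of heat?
Units of each symbol in Q = mcΔT:
  m (mass): kg
  c (specific heat capacity, in J/(kg·K)): m²/(s²·K)
  ΔT (temperature change): K

Multiplying the contributions: [kg] · [m²/(s²·K)] · [K]
Adding exponents of each base unit: kg: 1, m: 2, s: -2
SI base units of heat: kg·m²/s²

Answer: kg·m²/s²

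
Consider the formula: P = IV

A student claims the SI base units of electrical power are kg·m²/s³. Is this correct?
Units of each symbol in P = IV:
  I (current): A
  V (voltage, in volts): kg·m²/(s³·A)

Multiplying the contributions: [A] · [kg·m²/(s³·A)]
Adding exponents of each base unit: kg: 1, m: 2, s: -3
SI base units of electrical power: kg·m²/s³

The claimed units kg·m²/s³ match the derived units, so the claim is correct.

Answer: Yes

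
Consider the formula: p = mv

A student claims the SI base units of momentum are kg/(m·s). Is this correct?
Units of each symbol in p = mv:
  m (mass): kg
  v (velocity): m/s

Multiplying the contributions: [kg] · [m/s]
Adding exponents of each base unit: kg: 1, m: 1, s: -1
SI base units of momentum: kg·m/s

The claimed units kg/(m·s) (exponents kg: 1, m: -1, s: -1) do not match the derived units kg·m/s (exponents kg: 1, m: 1, s: -1), so the claim is incorrect.

Answer: No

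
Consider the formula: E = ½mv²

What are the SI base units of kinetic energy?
Units of each symbol in E = ½mv²:
  m (mass): kg
  v (speed): m/s  → to the power 2, contributes m²/s²
  The factor ½ is dimensionless.

Multiplying the contributions: [kg] · [m²/s²]
Adding exponents of each base unit: kg: 1, m: 2, s: -2
SI base units of kinetic energy: kg·m²/s²

Answer: kg·m²/s²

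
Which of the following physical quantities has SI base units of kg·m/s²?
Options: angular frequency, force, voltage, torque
Checking the SI base units of each option:
  angular frequency (ω = 2πf): 1/s  ✗
  force (F = ma): kg·m/s²  ✓ matches
  voltage (V = IR): kg·m²/(s³·A)  ✗
  torque (τ = Fr): kg·m²/s²  ✗

Only force has units kg·m/s².

Answer: force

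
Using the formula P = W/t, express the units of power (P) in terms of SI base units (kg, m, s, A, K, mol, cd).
Units of each symbol in P = W/t:
  W (work): kg·m²/s²
  t (time): s  → in the denominator, contributes 1/s

Multiplying the contributions: [kg·m²/s²] · [1/s]
Adding exponents of each base unit: kg: 1, m: 2, s: -3
SI base units of power: kg·m²/s³

Answer: kg·m²/s³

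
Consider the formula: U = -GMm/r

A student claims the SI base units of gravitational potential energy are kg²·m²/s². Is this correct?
Units of each symbol in U = -GMm/r:
  G (gravitational constant): m³/(kg·s²)
  M (mass): kg
  m (mass): kg
  r (distance): m  → in the denominator, contributes 1/m
  The minus sign does not affect the units.

Multiplying the contributions: [m³/(kg·s²)] · [kg] · [kg] · [1/m]
Adding exponents of each base unit: kg: 1, m: 2, s: -2
SI base units of gravitational potential energy: kg·m²/s²

The claimed units kg²·m²/s² (exponents kg: 2, m: 2, s: -2) do not match the derived units kg·m²/s² (exponents kg: 1, m: 2, s: -2), so the claim is incorrect.

Answer: No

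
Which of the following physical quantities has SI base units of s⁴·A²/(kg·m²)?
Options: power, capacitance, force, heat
Checking the SI base units of each option:
  power (P = W/t): kg·m²/s³  ✗
  capacitance (C = Q/V): s⁴·A²/(kg·m²)  ✓ matches
  force (F = ma): kg·m/s²  ✗
  heat (Q = mcΔT): kg·m²/s²  ✗

Only capacitance has units s⁴·A²/(kg·m²).

Answer: capacitance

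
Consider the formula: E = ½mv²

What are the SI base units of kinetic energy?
Units of each symbol in E = ½mv²:
  m (mass): kg
  v (speed): m/s  → to the power 2, contributes m²/s²
  The factor ½ is dimensionless.

Multiplying the contributions: [kg] · [m²/s²]
Adding exponents of each base unit: kg: 1, m: 2, s: -2
SI base units of kinetic energy: kg·m²/s²

Answer: kg·m²/s²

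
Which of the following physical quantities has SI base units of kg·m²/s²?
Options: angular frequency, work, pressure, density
Checking the SI base units of each option:
  angular frequency (ω = 2πf): 1/s  ✗
  work (W = Fd): kg·m²/s²  ✓ matches
  pressure (P = F/A): kg/(m·s²)  ✗
  density (ρ = m/V): kg/m³  ✗

Only work has units kg·m²/s².

Answer: work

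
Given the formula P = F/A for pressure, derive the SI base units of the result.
Units of each symbol in P = F/A:
  F (force): kg·m/s²
  A (area): m²  → in the denominator, contributes 1/m²

Multiplying the contributions: [kg·m/s²] · [1/m²]
Adding exponents of each base unit: kg: 1, m: -1, s: -2
SI base units of pressure: kg/(m·s²)

Answer: kg/(m·s²)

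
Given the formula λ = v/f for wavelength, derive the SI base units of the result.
Units of each symbol in λ = v/f:
  v (wave speed): m/s
  f (frequency): 1/s  → in the denominator, contributes s

Multiplying the contributions: [m/s] · [s]
Adding exponents of each base unit: m: 1
SI base units of wavelength: m

Answer: m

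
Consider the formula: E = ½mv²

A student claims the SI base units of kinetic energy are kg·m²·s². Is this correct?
Units of each symbol in E = ½mv²:
  m (mass): kg
  v (speed): m/s  → to the power 2, contributes m²/s²
  The factor ½ is dimensionless.

Multiplying the contributions: [kg] · [m²/s²]
Adding exponents of each base unit: kg: 1, m: 2, s: -2
SI base units of kinetic energy: kg·m²/s²

The claimed units kg·m²·s² (exponents kg: 1, m: 2, s: 2) do not match the derived units kg·m²/s² (exponents kg: 1, m: 2, s: -2), so the claim is incorrect.

Answer: No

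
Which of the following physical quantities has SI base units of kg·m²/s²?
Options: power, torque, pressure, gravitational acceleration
Checking the SI base units of each option:
  power (P = W/t): kg·m²/s³  ✗
  torque (τ = Fr): kg·m²/s²  ✓ matches
  pressure (P = F/A): kg/(m·s²)  ✗
  gravitational acceleration (g = GM/r²): m/s²  ✗

Only torque has units kg·m²/s².

Answer: torque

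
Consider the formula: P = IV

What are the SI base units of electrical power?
Units of each symbol in P = IV:
  I (current): A
  V (voltage, in volts): kg·m²/(s³·A)

Multiplying the contributions: [A] · [kg·m²/(s³·A)]
Adding exponents of each base unit: kg: 1, m: 2, s: -3
SI base units of electrical power: kg·m²/s³

Answer: kg·m²/s³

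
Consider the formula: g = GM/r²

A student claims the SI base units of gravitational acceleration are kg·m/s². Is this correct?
Units of each symbol in g = GM/r²:
  G (gravitational constant): m³/(kg·s²)
  M (mass): kg
  r (distance): m  → to the power 2 in the denominator, contributes 1/m²

Multiplying the contributions: [m³/(kg·s²)] · [kg] · [1/m²]
Adding exponents of each base unit: m: 1, s: -2
SI base units of gravitational acceleration: m/s²

The claimed units kg·m/s² (exponents kg: 1, m: 1, s: -2) do not match the derived units m/s² (exponents m: 1, s: -2), so the claim is incorrect.

Answer: No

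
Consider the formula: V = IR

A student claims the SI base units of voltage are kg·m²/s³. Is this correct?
Units of each symbol in V = IR:
  I (current): A
  R (resistance, in ohms): kg·m²/(s³·A²)

Multiplying the contributions: [A] · [kg·m²/(s³·A²)]
Adding exponents of each base unit: kg: 1, m: 2, s: -3, A: -1
SI base units of voltage: kg·m²/(s³·A)

The claimed units kg·m²/s³ (exponents kg: 1, m: 2, s: -3) do not match the derived units kg·m²/(s³·A) (exponents kg: 1, m: 2, s: -3, A: -1), so the claim is incorrect.

Answer: No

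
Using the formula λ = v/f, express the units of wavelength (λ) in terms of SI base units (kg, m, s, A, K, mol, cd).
Units of each symbol in λ = v/f:
  v (wave speed): m/s
  f (frequency): 1/s  → in the denominator, contributes s

Multiplying the contributions: [m/s] · [s]
Adding exponents of each base unit: m: 1
SI base units of wavelength: m

Answer: m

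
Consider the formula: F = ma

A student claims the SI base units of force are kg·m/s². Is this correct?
Units of each symbol in F = ma:
  m (mass): kg
  a (acceleration): m/s²

Multiplying the contributions: [kg] · [m/s²]
Adding exponents of each base unit: kg: 1, m: 1, s: -2
SI base units of force: kg·m/s²

The claimed units kg·m/s² match the derived units, so the claim is correct.

Answer: Yes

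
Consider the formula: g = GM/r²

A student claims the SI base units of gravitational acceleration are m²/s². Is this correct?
Units of each symbol in g = GM/r²:
  G (gravitational constant): m³/(kg·s²)
  M (mass): kg
  r (distance): m  → to the power 2 in the denominator, contributes 1/m²

Multiplying the contributions: [m³/(kg·s²)] · [kg] · [1/m²]
Adding exponents of each base unit: m: 1, s: -2
SI base units of gravitational acceleration: m/s²

The claimed units m²/s² (exponents m: 2, s: -2) do not match the derived units m/s² (exponents m: 1, s: -2), so the claim is incorrect.

Answer: No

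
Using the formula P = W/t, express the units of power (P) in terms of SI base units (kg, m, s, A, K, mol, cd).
Units of each symbol in P = W/t:
  W (work): kg·m²/s²
  t (time): s  → in the denominator, contributes 1/s

Multiplying the contributions: [kg·m²/s²] · [1/s]
Adding exponents of each base unit: kg: 1, m: 2, s: -3
SI base units of power: kg·m²/s³

Answer: kg·m²/s³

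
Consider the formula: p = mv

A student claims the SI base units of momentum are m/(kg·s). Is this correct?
Units of each symbol in p = mv:
  m (mass): kg
  v (velocity): m/s

Multiplying the contributions: [kg] · [m/s]
Adding exponents of each base unit: kg: 1, m: 1, s: -1
SI base units of momentum: kg·m/s

The claimed units m/(kg·s) (exponents kg: -1, m: 1, s: -1) do not match the derived units kg·m/s (exponents kg: 1, m: 1, s: -1), so the claim is incorrect.

Answer: No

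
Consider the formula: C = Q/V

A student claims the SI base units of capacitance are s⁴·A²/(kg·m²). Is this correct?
Units of each symbol in C = Q/V:
  Q (charge, in coulombs): s·A
  V (voltage, in volts): kg·m²/(s³·A)  → in the denominator, contributes s³·A/(kg·m²)

Multiplying the contributions: [s·A] · [s³·A/(kg·m²)]
Adding exponents of each base unit: kg: -1, m: -2, s: 4, A: 2
SI base units of capacitance: s⁴·A²/(kg·m²)

The claimed units s⁴·A²/(kg·m²) match the derived units, so the claim is correct.

Answer: Yes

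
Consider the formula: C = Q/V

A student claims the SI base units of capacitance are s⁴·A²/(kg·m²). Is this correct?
Units of each symbol in C = Q/V:
  Q (charge, in coulombs): s·A
  V (voltage, in volts): kg·m²/(s³·A)  → in the denominator, contributes s³·A/(kg·m²)

Multiplying the contributions: [s·A] · [s³·A/(kg·m²)]
Adding exponents of each base unit: kg: -1, m: -2, s: 4, A: 2
SI base units of capacitance: s⁴·A²/(kg·m²)

The claimed units s⁴·A²/(kg·m²) match the derived units, so the claim is correct.

Answer: Yes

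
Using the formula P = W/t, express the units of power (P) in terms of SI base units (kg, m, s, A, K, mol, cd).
Units of each symbol in P = W/t:
  W (work): kg·m²/s²
  t (time): s  → in the denominator, contributes 1/s

Multiplying the contributions: [kg·m²/s²] · [1/s]
Adding exponents of each base unit: kg: 1, m: 2, s: -3
SI base units of power: kg·m²/s³

Answer: kg·m²/s³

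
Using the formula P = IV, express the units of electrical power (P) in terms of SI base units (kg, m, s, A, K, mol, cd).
Units of each symbol in P = IV:
  I (current): A
  V (voltage, in volts): kg·m²/(s³·A)

Multiplying the contributions: [A] · [kg·m²/(s³·A)]
Adding exponents of each base unit: kg: 1, m: 2, s: -3
SI base units of electrical power: kg·m²/s³

Answer: kg·m²/s³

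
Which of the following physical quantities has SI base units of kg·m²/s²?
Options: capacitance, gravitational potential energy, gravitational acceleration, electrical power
Checking the SI base units of each option:
  capacitance (C = Q/V): s⁴·A²/(kg·m²)  ✗
  gravitational potential energy (U = -GMm/r): kg·m²/s²  ✓ matches
  gravitational acceleration (g = GM/r²): m/s²  ✗
  electrical power (P = IV): kg·m²/s³  ✗

Only gravitational potential energy has units kg·m²/s².

Answer: gravitational potential energy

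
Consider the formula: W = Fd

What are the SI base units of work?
Units of each symbol in W = Fd:
  F (force): kg·m/s²
  d (displacement): m

Multiplying the contributions: [kg·m/s²] · [m]
Adding exponents of each base unit: kg: 1, m: 2, s: -2
SI base units of work: kg·m²/s²

Answer: kg·m²/s²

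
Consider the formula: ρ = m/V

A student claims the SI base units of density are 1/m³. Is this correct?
Units of each symbol in ρ = m/V:
  m (mass): kg
  V (volume): m³  → in the denominator, contributes 1/m³

Multiplying the contributions: [kg] · [1/m³]
Adding exponents of each base unit: kg: 1, m: -3
SI base units of density: kg/m³

The claimed units 1/m³ (exponents m: -3) do not match the derived units kg/m³ (exponents kg: 1, m: -3), so the claim is incorrect.

Answer: No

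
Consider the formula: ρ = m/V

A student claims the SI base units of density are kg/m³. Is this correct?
Units of each symbol in ρ = m/V:
  m (mass): kg
  V (volume): m³  → in the denominator, contributes 1/m³

Multiplying the contributions: [kg] · [1/m³]
Adding exponents of each base unit: kg: 1, m: -3
SI base units of density: kg/m³

The claimed units kg/m³ match the derived units, so the claim is correct.

Answer: Yes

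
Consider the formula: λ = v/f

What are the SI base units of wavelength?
Units of each symbol in λ = v/f:
  v (wave speed): m/s
  f (frequency): 1/s  → in the denominator, contributes s

Multiplying the contributions: [m/s] · [s]
Adding exponents of each base unit: m: 1
SI base units of wavelength: m

Answer: m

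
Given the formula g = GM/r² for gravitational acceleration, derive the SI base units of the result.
Units of each symbol in g = GM/r²:
  G (gravitational constant): m³/(kg·s²)
  M (mass): kg
  r (distance): m  → to the power 2 in the denominator, contributes 1/m²

Multiplying the contributions: [m³/(kg·s²)] · [kg] · [1/m²]
Adding exponents of each base unit: m: 1, s: -2
SI base units of gravitational acceleration: m/s²

Answer: m/s²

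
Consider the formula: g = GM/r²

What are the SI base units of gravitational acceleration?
Units of each symbol in g = GM/r²:
  G (gravitational constant): m³/(kg·s²)
  M (mass): kg
  r (distance): m  → to the power 2 in the denominator, contributes 1/m²

Multiplying the contributions: [m³/(kg·s²)] · [kg] · [1/m²]
Adding exponents of each base unit: m: 1, s: -2
SI base units of gravitational acceleration: m/s²

Answer: m/s²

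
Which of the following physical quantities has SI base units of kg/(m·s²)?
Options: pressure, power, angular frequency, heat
Checking the SI base units of each option:
  pressure (P = F/A): kg/(m·s²)  ✓ matches
  power (P = W/t): kg·m²/s³  ✗
  angular frequency (ω = 2πf): 1/s  ✗
  heat (Q = mcΔT): kg·m²/s²  ✗

Only pressure has units kg/(m·s²).

Answer: pressure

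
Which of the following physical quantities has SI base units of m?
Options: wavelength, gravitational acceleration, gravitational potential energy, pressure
Checking the SI base units of each option:
  wavelength (λ = v/f): m  ✓ matches
  gravitational acceleration (g = GM/r²): m/s²  ✗
  gravitational potential energy (U = -GMm/r): kg·m²/s²  ✗
  pressure (P = F/A): kg/(m·s²)  ✗

Only wavelength has units m.

Answer: wavelength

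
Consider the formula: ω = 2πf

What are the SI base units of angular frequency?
Units of each symbol in ω = 2πf:
  f (frequency): 1/s
  The factor 2π is dimensionless.

Multiplying the contributions: [1/s]
Adding exponents of each base unit: s: -1
SI base units of angular frequency: 1/s

Answer: 1/s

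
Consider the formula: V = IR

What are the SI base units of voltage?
Units of each symbol in V = IR:
  I (current): A
  R (resistance, in ohms): kg·m²/(s³·A²)

Multiplying the contributions: [A] · [kg·m²/(s³·A²)]
Adding exponents of each base unit: kg: 1, m: 2, s: -3, A: -1
SI base units of voltage: kg·m²/(s³·A)

Answer: kg·m²/(s³·A)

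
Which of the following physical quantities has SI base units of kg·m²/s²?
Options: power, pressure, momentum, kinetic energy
Checking the SI base units of each option:
  power (P = W/t): kg·m²/s³  ✗
  pressure (P = F/A): kg/(m·s²)  ✗
  momentum (p = mv): kg·m/s  ✗
  kinetic energy (E = ½mv²): kg·m²/s²  ✓ matches

Only kinetic energy has units kg·m²/s².

Answer: kinetic energy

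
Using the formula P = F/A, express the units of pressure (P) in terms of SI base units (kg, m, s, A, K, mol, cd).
Units of each symbol in P = F/A:
  F (force): kg·m/s²
  A (area): m²  → in the denominator, contributes 1/m²

Multiplying the contributions: [kg·m/s²] · [1/m²]
Adding exponents of each base unit: kg: 1, m: -1, s: -2
SI base units of pressure: kg/(m·s²)

Answer: kg/(m·s²)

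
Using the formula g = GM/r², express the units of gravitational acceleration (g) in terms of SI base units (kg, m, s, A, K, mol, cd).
Units of each symbol in g = GM/r²:
  G (gravitational constant): m³/(kg·s²)
  M (mass): kg
  r (distance): m  → to the power 2 in the denominator, contributes 1/m²

Multiplying the contributions: [m³/(kg·s²)] · [kg] · [1/m²]
Adding exponents of each base unit: m: 1, s: -2
SI base units of gravitational acceleration: m/s²

Answer: m/s²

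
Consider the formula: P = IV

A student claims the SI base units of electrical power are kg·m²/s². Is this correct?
Units of each symbol in P = IV:
  I (current): A
  V (voltage, in volts): kg·m²/(s³·A)

Multiplying the contributions: [A] · [kg·m²/(s³·A)]
Adding exponents of each base unit: kg: 1, m: 2, s: -3
SI base units of electrical power: kg·m²/s³

The claimed units kg·m²/s² (exponents kg: 1, m: 2, s: -2) do not match the derived units kg·m²/s³ (exponents kg: 1, m: 2, s: -3), so the claim is incorrect.

Answer: No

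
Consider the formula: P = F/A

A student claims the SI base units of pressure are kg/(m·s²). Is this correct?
Units of each symbol in P = F/A:
  F (force): kg·m/s²
  A (area): m²  → in the denominator, contributes 1/m²

Multiplying the contributions: [kg·m/s²] · [1/m²]
Adding exponents of each base unit: kg: 1, m: -1, s: -2
SI base units of pressure: kg/(m·s²)

The claimed units kg/(m·s²) match the derived units, so the claim is correct.

Answer: Yes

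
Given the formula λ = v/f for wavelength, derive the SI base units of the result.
Units of each symbol in λ = v/f:
  v (wave speed): m/s
  f (frequency): 1/s  → in the denominator, contributes s

Multiplying the contributions: [m/s] · [s]
Adding exponents of each base unit: m: 1
SI base units of wavelength: m

Answer: m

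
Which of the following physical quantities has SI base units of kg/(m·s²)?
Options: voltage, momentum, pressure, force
Checking the SI base units of each option:
  voltage (V = IR): kg·m²/(s³·A)  ✗
  momentum (p = mv): kg·m/s  ✗
  pressure (P = F/A): kg/(m·s²)  ✓ matches
  force (F = ma): kg·m/s²  ✗

Only pressure has units kg/(m·s²).

Answer: pressure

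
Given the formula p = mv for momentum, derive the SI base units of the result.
Units of each symbol in p = mv:
  m (mass): kg
  v (velocity): m/s

Multiplying the contributions: [kg] · [m/s]
Adding exponents of each base unit: kg: 1, m: 1, s: -1
SI base units of momentum: kg·m/s

Answer: kg·m/s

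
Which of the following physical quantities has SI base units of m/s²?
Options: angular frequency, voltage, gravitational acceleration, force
Checking the SI base units of each option:
  angular frequency (ω = 2πf): 1/s  ✗
  voltage (V = IR): kg·m²/(s³·A)  ✗
  gravitational acceleration (g = GM/r²): m/s²  ✓ matches
  force (F = ma): kg·m/s²  ✗

Only gravitational acceleration has units m/s².

Answer: gravitational acceleration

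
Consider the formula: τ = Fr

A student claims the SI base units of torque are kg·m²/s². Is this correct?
Units of each symbol in τ = Fr:
  F (force): kg·m/s²
  r (lever arm): m

Multiplying the contributions: [kg·m/s²] · [m]
Adding exponents of each base unit: kg: 1, m: 2, s: -2
SI base units of torque: kg·m²/s²

The claimed units kg·m²/s² match the derived units, so the claim is correct.

Answer: Yes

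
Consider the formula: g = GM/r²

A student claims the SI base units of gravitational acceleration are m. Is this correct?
Units of each symbol in g = GM/r²:
  G (gravitational constant): m³/(kg·s²)
  M (mass): kg
  r (distance): m  → to the power 2 in the denominator, contributes 1/m²

Multiplying the contributions: [m³/(kg·s²)] · [kg] · [1/m²]
Adding exponents of each base unit: m: 1, s: -2
SI base units of gravitational acceleration: m/s²

The claimed units m (exponents m: 1) do not match the derived units m/s² (exponents m: 1, s: -2), so the claim is incorrect.

Answer: No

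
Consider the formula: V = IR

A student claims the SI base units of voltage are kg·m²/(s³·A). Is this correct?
Units of each symbol in V = IR:
  I (current): A
  R (resistance, in ohms): kg·m²/(s³·A²)

Multiplying the contributions: [A] · [kg·m²/(s³·A²)]
Adding exponents of each base unit: kg: 1, m: 2, s: -3, A: -1
SI base units of voltage: kg·m²/(s³·A)

The claimed units kg·m²/(s³·A) match the derived units, so the claim is correct.

Answer: Yes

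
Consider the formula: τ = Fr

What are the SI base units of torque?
Units of each symbol in τ = Fr:
  F (force): kg·m/s²
  r (lever arm): m

Multiplying the contributions: [kg·m/s²] · [m]
Adding exponents of each base unit: kg: 1, m: 2, s: -2
SI base units of torque: kg·m²/s²

Answer: kg·m²/s²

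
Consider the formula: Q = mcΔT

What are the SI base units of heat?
Units of each symbol in Q = mcΔT:
  m (mass): kg
  c (specific heat capacity, in J/(kg·K)): m²/(s²·K)
  ΔT (temperature change): K

Multiplying the contributions: [kg] · [m²/(s²·K)] · [K]
Adding exponents of each base unit: kg: 1, m: 2, s: -2
SI base units of heat: kg·m²/s²

Answer: kg·m²/s²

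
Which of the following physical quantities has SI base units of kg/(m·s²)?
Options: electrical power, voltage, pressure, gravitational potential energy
Checking the SI base units of each option:
  electrical power (P = IV): kg·m²/s³  ✗
  voltage (V = IR): kg·m²/(s³·A)  ✗
  pressure (P = F/A): kg/(m·s²)  ✓ matches
  gravitational potential energy (U = -GMm/r): kg·m²/s²  ✗

Only pressure has units kg/(m·s²).

Answer: pressure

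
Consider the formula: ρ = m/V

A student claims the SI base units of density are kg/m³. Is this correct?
Units of each symbol in ρ = m/V:
  m (mass): kg
  V (volume): m³  → in the denominator, contributes 1/m³

Multiplying the contributions: [kg] · [1/m³]
Adding exponents of each base unit: kg: 1, m: -3
SI base units of density: kg/m³

The claimed units kg/m³ match the derived units, so the claim is correct.

Answer: Yes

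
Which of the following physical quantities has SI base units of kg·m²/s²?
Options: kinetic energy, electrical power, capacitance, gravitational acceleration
Checking the SI base units of each option:
  kinetic energy (E = ½mv²): kg·m²/s²  ✓ matches
  electrical power (P = IV): kg·m²/s³  ✗
  capacitance (C = Q/V): s⁴·A²/(kg·m²)  ✗
  gravitational acceleration (g = GM/r²): m/s²  ✗

Only kinetic energy has units kg·m²/s².

Answer: kinetic energy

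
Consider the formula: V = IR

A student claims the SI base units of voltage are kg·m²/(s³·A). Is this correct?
Units of each symbol in V = IR:
  I (current): A
  R (resistance, in ohms): kg·m²/(s³·A²)

Multiplying the contributions: [A] · [kg·m²/(s³·A²)]
Adding exponents of each base unit: kg: 1, m: 2, s: -3, A: -1
SI base units of voltage: kg·m²/(s³·A)

The claimed units kg·m²/(s³·A) match the derived units, so the claim is correct.

Answer: Yes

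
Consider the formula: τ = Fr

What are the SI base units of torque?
Units of each symbol in τ = Fr:
  F (force): kg·m/s²
  r (lever arm): m

Multiplying the contributions: [kg·m/s²] · [m]
Adding exponents of each base unit: kg: 1, m: 2, s: -2
SI base units of torque: kg·m²/s²

Answer: kg·m²/s²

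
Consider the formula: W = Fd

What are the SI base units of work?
Units of each symbol in W = Fd:
  F (force): kg·m/s²
  d (displacement): m

Multiplying the contributions: [kg·m/s²] · [m]
Adding exponents of each base unit: kg: 1, m: 2, s: -2
SI base units of work: kg·m²/s²

Answer: kg·m²/s²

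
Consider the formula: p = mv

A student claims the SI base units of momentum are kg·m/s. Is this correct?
Units of each symbol in p = mv:
  m (mass): kg
  v (velocity): m/s

Multiplying the contributions: [kg] · [m/s]
Adding exponents of each base unit: kg: 1, m: 1, s: -1
SI base units of momentum: kg·m/s

The claimed units kg·m/s match the derived units, so the claim is correct.

Answer: Yes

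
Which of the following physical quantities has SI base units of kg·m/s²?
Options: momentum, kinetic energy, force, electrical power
Checking the SI base units of each option:
  momentum (p = mv): kg·m/s  ✗
  kinetic energy (E = ½mv²): kg·m²/s²  ✗
  force (F = ma): kg·m/s²  ✓ matches
  electrical power (P = IV): kg·m²/s³  ✗

Only force has units kg·m/s².

Answer: force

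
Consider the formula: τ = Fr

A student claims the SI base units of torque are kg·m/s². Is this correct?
Units of each symbol in τ = Fr:
  F (force): kg·m/s²
  r (lever arm): m

Multiplying the contributions: [kg·m/s²] · [m]
Adding exponents of each base unit: kg: 1, m: 2, s: -2
SI base units of torque: kg·m²/s²

The claimed units kg·m/s² (exponents kg: 1, m: 1, s: -2) do not match the derived units kg·m²/s² (exponents kg: 1, m: 2, s: -2), so the claim is incorrect.

Answer: No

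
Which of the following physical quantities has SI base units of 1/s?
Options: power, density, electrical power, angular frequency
Checking the SI base units of each option:
  power (P = W/t): kg·m²/s³  ✗
  density (ρ = m/V): kg/m³  ✗
  electrical power (P = IV): kg·m²/s³  ✗
  angular frequency (ω = 2πf): 1/s  ✓ matches

Only angular frequency has units 1/s.

Answer: angular frequency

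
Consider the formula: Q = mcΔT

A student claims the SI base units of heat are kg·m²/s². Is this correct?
Units of each symbol in Q = mcΔT:
  m (mass): kg
  c (specific heat capacity, in J/(kg·K)): m²/(s²·K)
  ΔT (temperature change): K

Multiplying the contributions: [kg] · [m²/(s²·K)] · [K]
Adding exponents of each base unit: kg: 1, m: 2, s: -2
SI base units of heat: kg·m²/s²

The claimed units kg·m²/s² match the derived units, so the claim is correct.

Answer: Yes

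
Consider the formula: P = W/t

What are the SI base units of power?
Units of each symbol in P = W/t:
  W (work): kg·m²/s²
  t (time): s  → in the denominator, contributes 1/s

Multiplying the contributions: [kg·m²/s²] · [1/s]
Adding exponents of each base unit: kg: 1, m: 2, s: -3
SI base units of power: kg·m²/s³

Answer: kg·m²/s³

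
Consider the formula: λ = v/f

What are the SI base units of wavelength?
Units of each symbol in λ = v/f:
  v (wave speed): m/s
  f (frequency): 1/s  → in the denominator, contributes s

Multiplying the contributions: [m/s] · [s]
Adding exponents of each base unit: m: 1
SI base units of wavelength: m

Answer: m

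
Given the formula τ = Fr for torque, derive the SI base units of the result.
Units of each symbol in τ = Fr:
  F (force): kg·m/s²
  r (lever arm): m

Multiplying the contributions: [kg·m/s²] · [m]
Adding exponents of each base unit: kg: 1, m: 2, s: -2
SI base units of torque: kg·m²/s²

Answer: kg·m²/s²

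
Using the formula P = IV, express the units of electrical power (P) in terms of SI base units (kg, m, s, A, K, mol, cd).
Units of each symbol in P = IV:
  I (current): A
  V (voltage, in volts): kg·m²/(s³·A)

Multiplying the contributions: [A] · [kg·m²/(s³·A)]
Adding exponents of each base unit: kg: 1, m: 2, s: -3
SI base units of electrical power: kg·m²/s³

Answer: kg·m²/s³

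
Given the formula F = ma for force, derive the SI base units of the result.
Units of each symbol in F = ma:
  m (mass): kg
  a (acceleration): m/s²

Multiplying the contributions: [kg] · [m/s²]
Adding exponents of each base unit: kg: 1, m: 1, s: -2
SI base units of force: kg·m/s²

Answer: kg·m/s²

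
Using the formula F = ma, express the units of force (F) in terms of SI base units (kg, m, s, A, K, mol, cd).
Units of each symbol in F = ma:
  m (mass): kg
  a (acceleration): m/s²

Multiplying the contributions: [kg] · [m/s²]
Adding exponents of each base unit: kg: 1, m: 1, s: -2
SI base units of force: kg·m/s²

Answer: kg·m/s²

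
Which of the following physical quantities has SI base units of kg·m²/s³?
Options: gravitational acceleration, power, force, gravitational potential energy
Checking the SI base units of each option:
  gravitational acceleration (g = GM/r²): m/s²  ✗
  power (P = W/t): kg·m²/s³  ✓ matches
  force (F = ma): kg·m/s²  ✗
  gravitational potential energy (U = -GMm/r): kg·m²/s²  ✗

Only power has units kg·m²/s³.

Answer: power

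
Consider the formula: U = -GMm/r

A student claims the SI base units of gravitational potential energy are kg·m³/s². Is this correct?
Units of each symbol in U = -GMm/r:
  G (gravitational constant): m³/(kg·s²)
  M (mass): kg
  m (mass): kg
  r (distance): m  → in the denominator, contributes 1/m
  The minus sign does not affect the units.

Multiplying the contributions: [m³/(kg·s²)] · [kg] · [kg] · [1/m]
Adding exponents of each base unit: kg: 1, m: 2, s: -2
SI base units of gravitational potential energy: kg·m²/s²

The claimed units kg·m³/s² (exponents kg: 1, m: 3, s: -2) do not match the derived units kg·m²/s² (exponents kg: 1, m: 2, s: -2), so the claim is incorrect.

Answer: No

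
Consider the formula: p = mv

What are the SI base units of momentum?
Units of each symbol in p = mv:
  m (mass): kg
  v (velocity): m/s

Multiplying the contributions: [kg] · [m/s]
Adding exponents of each base unit: kg: 1, m: 1, s: -1
SI base units of momentum: kg·m/s

Answer: kg·m/s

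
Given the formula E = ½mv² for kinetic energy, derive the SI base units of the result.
Units of each symbol in E = ½mv²:
  m (mass): kg
  v (speed): m/s  → to the power 2, contributes m²/s²
  The factor ½ is dimensionless.

Multiplying the contributions: [kg] · [m²/s²]
Adding exponents of each base unit: kg: 1, m: 2, s: -2
SI base units of kinetic energy: kg·m²/s²

Answer: kg·m²/s²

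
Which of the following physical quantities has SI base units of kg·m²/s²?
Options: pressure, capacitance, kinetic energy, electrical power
Checking the SI base units of each option:
  pressure (P = F/A): kg/(m·s²)  ✗
  capacitance (C = Q/V): s⁴·A²/(kg·m²)  ✗
  kinetic energy (E = ½mv²): kg·m²/s²  ✓ matches
  electrical power (P = IV): kg·m²/s³  ✗

Only kinetic energy has units kg·m²/s².

Answer: kinetic energy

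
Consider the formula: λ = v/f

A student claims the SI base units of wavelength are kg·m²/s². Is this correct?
Units of each symbol in λ = v/f:
  v (wave speed): m/s
  f (frequency): 1/s  → in the denominator, contributes s

Multiplying the contributions: [m/s] · [s]
Adding exponents of each base unit: m: 1
SI base units of wavelength: m

The claimed units kg·m²/s² (exponents kg: 1, m: 2, s: -2) do not match the derived units m (exponents m: 1), so the claim is incorrect.

Answer: No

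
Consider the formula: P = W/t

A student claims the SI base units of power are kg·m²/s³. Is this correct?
Units of each symbol in P = W/t:
  W (work): kg·m²/s²
  t (time): s  → in the denominator, contributes 1/s

Multiplying the contributions: [kg·m²/s²] · [1/s]
Adding exponents of each base unit: kg: 1, m: 2, s: -3
SI base units of power: kg·m²/s³

The claimed units kg·m²/s³ match the derived units, so the claim is correct.

Answer: Yes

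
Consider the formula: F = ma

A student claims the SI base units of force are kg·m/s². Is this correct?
Units of each symbol in F = ma:
  m (mass): kg
  a (acceleration): m/s²

Multiplying the contributions: [kg] · [m/s²]
Adding exponents of each base unit: kg: 1, m: 1, s: -2
SI base units of force: kg·m/s²

The claimed units kg·m/s² match the derived units, so the claim is correct.

Answer: Yes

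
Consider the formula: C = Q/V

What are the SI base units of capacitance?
Units of each symbol in C = Q/V:
  Q (charge, in coulombs): s·A
  V (voltage, in volts): kg·m²/(s³·A)  → in the denominator, contributes s³·A/(kg·m²)

Multiplying the contributions: [s·A] · [s³·A/(kg·m²)]
Adding exponents of each base unit: kg: -1, m: -2, s: 4, A: 2
SI base units of capacitance: s⁴·A²/(kg·m²)

Answer: s⁴·A²/(kg·m²)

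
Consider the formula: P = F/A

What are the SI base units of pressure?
Units of each symbol in P = F/A:
  F (force): kg·m/s²
  A (area): m²  → in the denominator, contributes 1/m²

Multiplying the contributions: [kg·m/s²] · [1/m²]
Adding exponents of each base unit: kg: 1, m: -1, s: -2
SI base units of pressure: kg/(m·s²)

Answer: kg/(m·s²)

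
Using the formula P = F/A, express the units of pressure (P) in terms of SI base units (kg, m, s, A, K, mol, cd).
Units of each symbol in P = F/A:
  F (force): kg·m/s²
  A (area): m²  → in the denominator, contributes 1/m²

Multiplying the contributions: [kg·m/s²] · [1/m²]
Adding exponents of each base unit: kg: 1, m: -1, s: -2
SI base units of pressure: kg/(m·s²)

Answer: kg/(m·s²)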